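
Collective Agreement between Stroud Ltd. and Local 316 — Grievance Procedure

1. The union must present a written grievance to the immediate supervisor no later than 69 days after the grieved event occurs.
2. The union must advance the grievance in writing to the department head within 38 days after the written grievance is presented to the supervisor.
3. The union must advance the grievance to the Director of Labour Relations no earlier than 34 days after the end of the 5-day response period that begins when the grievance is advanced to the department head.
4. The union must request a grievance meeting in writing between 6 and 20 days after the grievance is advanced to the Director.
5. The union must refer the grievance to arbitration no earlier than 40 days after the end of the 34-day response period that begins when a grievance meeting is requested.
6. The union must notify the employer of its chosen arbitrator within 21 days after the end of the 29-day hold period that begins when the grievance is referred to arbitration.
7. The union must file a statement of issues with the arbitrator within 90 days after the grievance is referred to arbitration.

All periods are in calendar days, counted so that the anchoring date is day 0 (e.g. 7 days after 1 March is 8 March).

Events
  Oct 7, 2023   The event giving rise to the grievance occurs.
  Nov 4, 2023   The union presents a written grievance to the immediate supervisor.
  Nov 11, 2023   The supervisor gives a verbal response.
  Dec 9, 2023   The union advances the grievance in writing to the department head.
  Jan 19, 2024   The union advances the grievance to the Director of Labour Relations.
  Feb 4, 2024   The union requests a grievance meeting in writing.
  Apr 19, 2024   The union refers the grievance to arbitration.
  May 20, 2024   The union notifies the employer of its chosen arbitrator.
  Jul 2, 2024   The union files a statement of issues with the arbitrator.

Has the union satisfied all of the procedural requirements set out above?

(1) due by Oct 7, 2023 + 69 days = Dec 15, 2023; done Nov 4, 2023 — timely.
(2) due by Nov 4, 2023 + 38 days = Dec 12, 2023; Dec 9, 2023 is within that limit.
(3) permitted from Dec 14, 2023 + 34 days = Jan 17, 2024 onward; done Jan 19, 2024, after the minimum wait.
(4) the permitted window runs from Jan 19, 2024 + 6 = Jan 25, 2024 to Jan 19, 2024 + 20 = Feb 8, 2024; Feb 4, 2024 falls inside that range.
(5) permitted from Mar 9, 2024 + 40 days = Apr 18, 2024 onward; Apr 19, 2024 is on or after that date.
(6) due by May 18, 2024 + 21 days = Jun 8, 2024; May 20, 2024 is within that limit.
(7) due by Apr 19, 2024 + 90 days = Jul 18, 2024; Jul 2, 2024 is within that limit.

Yes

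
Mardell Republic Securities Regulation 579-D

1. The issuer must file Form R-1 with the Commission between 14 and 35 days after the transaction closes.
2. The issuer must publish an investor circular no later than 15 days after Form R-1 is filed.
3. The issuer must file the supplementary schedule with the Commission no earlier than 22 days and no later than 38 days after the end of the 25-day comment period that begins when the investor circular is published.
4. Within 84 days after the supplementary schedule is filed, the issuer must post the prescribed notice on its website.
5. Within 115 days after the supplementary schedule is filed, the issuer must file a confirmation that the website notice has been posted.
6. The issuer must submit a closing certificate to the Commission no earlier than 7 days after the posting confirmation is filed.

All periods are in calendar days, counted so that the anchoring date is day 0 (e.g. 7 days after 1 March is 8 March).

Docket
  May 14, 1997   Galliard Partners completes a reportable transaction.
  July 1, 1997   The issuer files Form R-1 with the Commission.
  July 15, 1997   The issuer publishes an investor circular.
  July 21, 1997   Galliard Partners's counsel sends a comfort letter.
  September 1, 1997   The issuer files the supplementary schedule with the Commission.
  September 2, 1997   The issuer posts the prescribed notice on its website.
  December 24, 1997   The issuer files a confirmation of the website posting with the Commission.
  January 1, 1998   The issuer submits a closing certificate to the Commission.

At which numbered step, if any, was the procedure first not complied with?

Step 1

Step 1: the window is 14–35 days after May 14, 1997 (when the transaction closes), so May 28, 1997 through June 18, 1997; done July 1, 1997 — 13 days after the window closed.
That is the first point of non-compliance.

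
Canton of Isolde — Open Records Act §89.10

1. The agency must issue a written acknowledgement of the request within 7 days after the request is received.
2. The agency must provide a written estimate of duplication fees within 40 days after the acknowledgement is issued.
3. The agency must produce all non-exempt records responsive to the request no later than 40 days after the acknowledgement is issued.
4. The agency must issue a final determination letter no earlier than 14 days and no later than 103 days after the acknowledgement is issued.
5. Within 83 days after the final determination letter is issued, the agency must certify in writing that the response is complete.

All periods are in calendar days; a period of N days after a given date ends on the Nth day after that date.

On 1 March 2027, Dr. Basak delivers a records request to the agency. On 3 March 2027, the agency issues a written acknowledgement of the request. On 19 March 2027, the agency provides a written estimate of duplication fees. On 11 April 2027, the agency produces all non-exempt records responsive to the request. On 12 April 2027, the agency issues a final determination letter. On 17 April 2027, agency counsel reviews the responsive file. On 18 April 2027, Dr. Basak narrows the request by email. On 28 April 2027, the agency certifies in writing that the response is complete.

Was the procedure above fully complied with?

Yes

Step 1 — counting 7 days from 1 March 2027 (when the request is received) gives a deadline of 8 March 2027; completed 3 March 2027, before the deadline.
Step 2 — counting 40 days from 3 March 2027 (when the acknowledgement is issued) gives a deadline of 12 April 2027; 19 March 2027 is within that limit.
Step 3 — counting 40 days from 3 March 2027 (when the acknowledgement is issued) gives a deadline of 12 April 2027; 11 April 2027 is within that limit.
Step 4 — 14 and 103 days from 3 March 2027 (when the acknowledgement is issued) are 17 March 2027 and 14 June 2027 respectively; done 12 April 2027, which is between those dates.
Step 5 — counting 83 days from 12 April 2027 (when the final determination letter is issued) gives a deadline of 4 July 2027; done 28 April 2027 — timely.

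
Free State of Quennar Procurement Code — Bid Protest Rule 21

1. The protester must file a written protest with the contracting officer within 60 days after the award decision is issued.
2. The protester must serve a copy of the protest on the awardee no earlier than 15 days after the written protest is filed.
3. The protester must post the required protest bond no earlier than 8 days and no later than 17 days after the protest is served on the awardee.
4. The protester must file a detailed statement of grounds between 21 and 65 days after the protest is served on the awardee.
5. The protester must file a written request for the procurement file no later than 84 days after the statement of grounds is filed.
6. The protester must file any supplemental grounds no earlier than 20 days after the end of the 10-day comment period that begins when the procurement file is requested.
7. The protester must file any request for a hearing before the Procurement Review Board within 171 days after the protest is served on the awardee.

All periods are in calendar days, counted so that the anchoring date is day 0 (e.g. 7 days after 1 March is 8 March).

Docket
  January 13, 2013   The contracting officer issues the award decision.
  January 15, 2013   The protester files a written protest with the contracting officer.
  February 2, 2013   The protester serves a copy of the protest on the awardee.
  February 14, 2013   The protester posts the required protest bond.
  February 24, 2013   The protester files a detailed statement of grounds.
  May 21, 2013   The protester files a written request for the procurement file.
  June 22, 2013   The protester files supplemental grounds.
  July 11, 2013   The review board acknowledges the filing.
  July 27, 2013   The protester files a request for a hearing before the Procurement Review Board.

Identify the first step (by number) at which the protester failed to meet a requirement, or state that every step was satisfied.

Step 5

Step 1: 60 days after January 13, 2013 (when the award decision is issued) is March 14, 2013; completed January 15, 2013, before the deadline.
Step 2: the earliest permitted date is 15 days after January 15, 2013 (when the written protest is filed), i.e. January 30, 2013; done February 2, 2013 — permitted.
Step 3: the window is 8–17 days after February 2, 2013 (when the protest is served on the awardee), so February 10, 2013 through February 19, 2013; done February 14, 2013 — within the window.
Step 4: the window is 21–65 days after February 2, 2013 (when the protest is served on the awardee), so February 23, 2013 through April 8, 2013; February 24, 2013 falls inside that range.
Step 5: 84 days after February 24, 2013 (when the statement of grounds is filed) is May 19, 2013; May 21, 2013 misses that deadline by 2 days.
No need to go further; step 5 was not satisfied.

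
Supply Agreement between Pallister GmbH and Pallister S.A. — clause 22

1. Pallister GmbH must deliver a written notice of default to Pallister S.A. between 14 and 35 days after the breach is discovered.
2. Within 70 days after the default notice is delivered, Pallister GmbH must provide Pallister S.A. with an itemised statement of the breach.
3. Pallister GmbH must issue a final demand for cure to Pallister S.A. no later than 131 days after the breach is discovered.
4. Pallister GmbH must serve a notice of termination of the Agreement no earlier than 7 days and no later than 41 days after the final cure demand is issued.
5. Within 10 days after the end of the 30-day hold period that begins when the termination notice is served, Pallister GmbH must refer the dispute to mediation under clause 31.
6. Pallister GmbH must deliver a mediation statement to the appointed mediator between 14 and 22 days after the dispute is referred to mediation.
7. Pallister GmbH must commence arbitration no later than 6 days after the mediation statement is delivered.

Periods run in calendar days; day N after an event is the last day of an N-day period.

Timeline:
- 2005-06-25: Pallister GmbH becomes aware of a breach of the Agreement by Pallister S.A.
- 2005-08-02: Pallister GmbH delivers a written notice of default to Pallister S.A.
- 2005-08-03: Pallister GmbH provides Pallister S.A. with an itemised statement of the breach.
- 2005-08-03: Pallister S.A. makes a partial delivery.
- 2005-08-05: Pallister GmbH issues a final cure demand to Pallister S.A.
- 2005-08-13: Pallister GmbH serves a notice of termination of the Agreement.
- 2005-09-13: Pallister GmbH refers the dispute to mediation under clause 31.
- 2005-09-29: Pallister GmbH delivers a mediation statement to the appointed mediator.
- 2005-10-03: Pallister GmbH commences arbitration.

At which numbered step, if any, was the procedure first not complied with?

Step 1

Step 1: the window is 14–35 days after 2005-06-25 (when the breach is discovered), so 2005-07-09 through 2005-07-30; done 2005-08-02 — 3 days after the window closed.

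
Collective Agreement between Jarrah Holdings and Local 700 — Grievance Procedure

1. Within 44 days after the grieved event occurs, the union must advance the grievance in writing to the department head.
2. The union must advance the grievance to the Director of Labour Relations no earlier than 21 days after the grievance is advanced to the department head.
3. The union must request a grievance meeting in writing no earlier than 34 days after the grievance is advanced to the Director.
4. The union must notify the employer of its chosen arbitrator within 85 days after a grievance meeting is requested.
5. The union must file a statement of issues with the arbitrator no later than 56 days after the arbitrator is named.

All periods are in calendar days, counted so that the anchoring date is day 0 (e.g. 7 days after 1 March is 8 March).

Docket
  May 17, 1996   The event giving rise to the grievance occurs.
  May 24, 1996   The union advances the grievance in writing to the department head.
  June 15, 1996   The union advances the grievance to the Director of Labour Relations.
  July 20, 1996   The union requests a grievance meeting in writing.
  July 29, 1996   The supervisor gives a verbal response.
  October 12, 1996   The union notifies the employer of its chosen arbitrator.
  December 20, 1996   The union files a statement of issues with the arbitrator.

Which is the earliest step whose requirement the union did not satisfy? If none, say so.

Step 5

Step 1 — counting 44 days from May 17, 1996 (when the grieved event occurs) gives a deadline of June 30, 1996; May 24, 1996 is within that limit.
Step 2 — must wait 21 days from May 24, 1996 (when the grievance is advanced to the department head), so not before June 14, 1996; done June 15, 1996 — permitted.
Step 3 — must wait 34 days from June 15, 1996 (when the grievance is advanced to the Director), so not before July 19, 1996; done July 20, 1996, after the minimum wait.
Step 4 — counting 85 days from July 20, 1996 (when a grievance meeting is requested) gives a deadline of October 13, 1996; completed October 12, 1996, before the deadline.
Step 5 — counting 56 days from October 12, 1996 (when the arbitrator is named) gives a deadline of December 7, 1996; December 20, 1996 misses that deadline by 13 days.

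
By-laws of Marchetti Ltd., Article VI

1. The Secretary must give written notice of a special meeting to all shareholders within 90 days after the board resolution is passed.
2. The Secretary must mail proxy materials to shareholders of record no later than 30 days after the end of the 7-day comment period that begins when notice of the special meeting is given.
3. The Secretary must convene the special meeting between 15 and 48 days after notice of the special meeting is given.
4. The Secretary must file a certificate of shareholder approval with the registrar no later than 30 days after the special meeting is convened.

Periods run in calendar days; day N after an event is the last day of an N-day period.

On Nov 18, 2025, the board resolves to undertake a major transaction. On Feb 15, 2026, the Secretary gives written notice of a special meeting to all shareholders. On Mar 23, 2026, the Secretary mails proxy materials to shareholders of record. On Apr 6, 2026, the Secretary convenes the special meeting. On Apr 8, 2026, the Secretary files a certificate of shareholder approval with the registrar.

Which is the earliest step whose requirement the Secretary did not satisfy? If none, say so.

Step 3

(1) due by Nov 18, 2025 + 90 days = Feb 16, 2026; done Feb 15, 2026 — timely.
(2) due by Feb 22, 2026 + 30 days = Mar 24, 2026; done Mar 23, 2026 — timely.
(3) the permitted window runs from Feb 15, 2026 + 15 = Mar 2, 2026 to Feb 15, 2026 + 48 = Apr 4, 2026; Apr 6, 2026 is 2 days past the end of the window.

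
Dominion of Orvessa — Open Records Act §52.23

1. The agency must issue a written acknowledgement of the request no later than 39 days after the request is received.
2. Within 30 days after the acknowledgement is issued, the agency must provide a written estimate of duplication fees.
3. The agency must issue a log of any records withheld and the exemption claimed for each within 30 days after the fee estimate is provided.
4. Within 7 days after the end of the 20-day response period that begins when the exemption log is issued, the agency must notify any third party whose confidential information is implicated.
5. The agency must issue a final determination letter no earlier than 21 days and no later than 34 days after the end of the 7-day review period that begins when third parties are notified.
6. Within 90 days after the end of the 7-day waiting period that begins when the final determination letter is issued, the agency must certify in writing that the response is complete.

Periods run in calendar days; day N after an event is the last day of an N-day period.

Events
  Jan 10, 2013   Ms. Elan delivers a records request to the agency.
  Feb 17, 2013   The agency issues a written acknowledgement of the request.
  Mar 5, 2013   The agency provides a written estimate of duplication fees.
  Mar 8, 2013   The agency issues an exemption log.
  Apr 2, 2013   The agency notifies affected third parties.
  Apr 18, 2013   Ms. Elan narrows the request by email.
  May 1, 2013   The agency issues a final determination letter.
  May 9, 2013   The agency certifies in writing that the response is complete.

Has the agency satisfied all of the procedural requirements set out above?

Yes

Step 1: 39 days after Jan 10, 2013 (when the request is received) is Feb 18, 2013; done Feb 17, 2013 — timely.
Step 2: 30 days after Feb 17, 2013 (when the acknowledgement is issued) is Mar 19, 2013; Mar 5, 2013 is within that limit.
Step 3: 30 days after Mar 5, 2013 (when the fee estimate is provided) is Apr 4, 2013; Mar 8, 2013 is within that limit.
Step 4: 7 days after Mar 28, 2013 (end of the 20-day response period, which began when the exemption log is issued on Mar 8, 2013) is Apr 4, 2013; Apr 2, 2013 is within that limit.
Step 5: the window is 21–34 days after Apr 9, 2013 (end of the 7-day review period, which began when third parties are notified on Apr 2, 2013), so Apr 30, 2013 through May 13, 2013; done May 1, 2013 — within the window.
Step 6: 90 days after May 8, 2013 (end of the 7-day waiting period, which began when the final determination letter is issued on May 1, 2013) is Aug 6, 2013; completed May 9, 2013, before the deadline.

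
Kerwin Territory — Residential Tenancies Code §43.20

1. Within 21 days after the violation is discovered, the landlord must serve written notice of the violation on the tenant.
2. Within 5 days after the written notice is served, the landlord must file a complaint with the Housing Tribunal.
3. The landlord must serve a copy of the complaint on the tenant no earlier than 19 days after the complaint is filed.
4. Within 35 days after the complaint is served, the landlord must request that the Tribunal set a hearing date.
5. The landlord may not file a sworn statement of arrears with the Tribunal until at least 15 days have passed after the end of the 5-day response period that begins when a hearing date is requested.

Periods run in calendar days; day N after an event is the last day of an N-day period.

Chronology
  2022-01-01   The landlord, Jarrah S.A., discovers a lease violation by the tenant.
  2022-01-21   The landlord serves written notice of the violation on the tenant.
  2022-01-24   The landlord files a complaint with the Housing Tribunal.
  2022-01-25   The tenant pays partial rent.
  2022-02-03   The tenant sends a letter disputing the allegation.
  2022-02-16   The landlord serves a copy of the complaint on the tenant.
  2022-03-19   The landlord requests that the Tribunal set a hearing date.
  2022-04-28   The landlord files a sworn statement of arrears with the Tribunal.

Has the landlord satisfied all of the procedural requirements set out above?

Yes

Step 1 — counting 21 days from 2022-01-01 (when the violation is discovered) gives a deadline of 2022-01-22; 2022-01-21 is within that limit.
Step 2 — counting 5 days from 2022-01-21 (when the written notice is served) gives a deadline of 2022-01-26; 2022-01-24 is within that limit.
Step 3 — must wait 19 days from 2022-01-24 (when the complaint is filed), so not before 2022-02-12; done 2022-02-16 — permitted.
Step 4 — counting 35 days from 2022-02-16 (when the complaint is served) gives a deadline of 2022-03-23; 2022-03-19 is within that limit.
Step 5 — must wait 15 days from 2022-03-24 (end of the 5-day response period, which began when a hearing date is requested on 2022-03-19), so not before 2022-04-08; 2022-04-28 is on or after that date.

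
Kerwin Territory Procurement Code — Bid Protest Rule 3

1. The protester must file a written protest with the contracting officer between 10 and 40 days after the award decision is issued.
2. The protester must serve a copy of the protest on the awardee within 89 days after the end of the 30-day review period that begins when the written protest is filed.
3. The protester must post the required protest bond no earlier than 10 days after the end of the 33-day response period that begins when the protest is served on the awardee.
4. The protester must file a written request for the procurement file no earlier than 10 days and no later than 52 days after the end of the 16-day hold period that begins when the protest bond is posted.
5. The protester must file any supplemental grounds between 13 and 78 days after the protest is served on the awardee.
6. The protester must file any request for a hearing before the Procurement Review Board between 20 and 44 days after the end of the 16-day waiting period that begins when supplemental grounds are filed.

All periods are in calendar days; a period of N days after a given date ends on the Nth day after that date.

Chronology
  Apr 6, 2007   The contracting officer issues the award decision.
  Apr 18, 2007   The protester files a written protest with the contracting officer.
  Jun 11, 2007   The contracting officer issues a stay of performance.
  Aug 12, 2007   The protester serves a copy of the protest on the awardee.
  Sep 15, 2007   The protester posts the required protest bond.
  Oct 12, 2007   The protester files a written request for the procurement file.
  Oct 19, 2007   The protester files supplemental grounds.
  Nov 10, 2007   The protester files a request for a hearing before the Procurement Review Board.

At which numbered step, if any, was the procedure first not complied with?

Step 3

Step 1 — 10 and 40 days from Apr 6, 2007 (when the award decision is issued) are Apr 16, 2007 and May 16, 2007 respectively; done Apr 18, 2007 — within the window.
Step 2 — counting 89 days from May 18, 2007 (end of the 30-day review period, which began when the written protest is filed on Apr 18, 2007) gives a deadline of Aug 15, 2007; Aug 12, 2007 is within that limit.
Step 3 — must wait 10 days from Sep 14, 2007 (end of the 33-day response period, which began when the protest is served on the awardee on Aug 12, 2007), so not before Sep 24, 2007; Sep 15, 2007 is 9 days before the earliest permitted date.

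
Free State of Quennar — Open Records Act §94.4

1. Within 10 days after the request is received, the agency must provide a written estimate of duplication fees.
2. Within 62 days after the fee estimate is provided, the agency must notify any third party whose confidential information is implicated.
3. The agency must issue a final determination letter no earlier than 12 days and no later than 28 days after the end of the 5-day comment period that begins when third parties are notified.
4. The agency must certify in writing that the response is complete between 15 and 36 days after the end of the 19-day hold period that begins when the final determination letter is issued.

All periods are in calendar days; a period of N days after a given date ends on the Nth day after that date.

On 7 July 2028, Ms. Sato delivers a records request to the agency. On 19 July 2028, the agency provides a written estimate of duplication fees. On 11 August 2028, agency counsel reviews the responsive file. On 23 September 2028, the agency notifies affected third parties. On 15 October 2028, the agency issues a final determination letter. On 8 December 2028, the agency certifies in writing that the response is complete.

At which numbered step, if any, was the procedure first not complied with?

Step 1

(1) due by 7 July 2028 + 10 days = 17 July 2028; not done until 19 July 2028, 2 days after the deadline.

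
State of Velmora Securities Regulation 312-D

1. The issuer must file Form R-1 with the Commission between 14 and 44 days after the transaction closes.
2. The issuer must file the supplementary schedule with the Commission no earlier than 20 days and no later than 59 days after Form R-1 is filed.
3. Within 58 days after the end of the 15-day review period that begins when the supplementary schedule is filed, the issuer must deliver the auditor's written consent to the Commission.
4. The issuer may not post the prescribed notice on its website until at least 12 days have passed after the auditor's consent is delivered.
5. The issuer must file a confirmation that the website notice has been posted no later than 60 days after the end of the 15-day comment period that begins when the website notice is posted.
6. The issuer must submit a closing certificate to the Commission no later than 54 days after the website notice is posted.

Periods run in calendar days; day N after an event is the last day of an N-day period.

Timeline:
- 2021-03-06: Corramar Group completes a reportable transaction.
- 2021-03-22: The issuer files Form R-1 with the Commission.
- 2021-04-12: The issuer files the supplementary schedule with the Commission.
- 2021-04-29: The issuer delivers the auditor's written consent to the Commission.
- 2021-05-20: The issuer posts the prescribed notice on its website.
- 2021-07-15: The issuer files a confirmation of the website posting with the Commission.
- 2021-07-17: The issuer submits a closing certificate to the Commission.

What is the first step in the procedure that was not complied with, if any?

Step 1 — 14 and 44 days from 2021-03-06 (when the transaction closes) are 2021-03-20 and 2021-04-19 respectively; done 2021-03-22, which is between those dates.
Step 2 — 20 and 59 days from 2021-03-22 (when Form R-1 is filed) are 2021-04-11 and 2021-05-20 respectively; 2021-04-12 falls inside that range.
Step 3 — counting 58 days from 2021-04-27 (end of the 15-day review period, which began when the supplementary schedule is filed on 2021-04-12) gives a deadline of 2021-06-24; 2021-04-29 is within that limit.
Step 4 — must wait 12 days from 2021-04-29 (when the auditor's consent is delivered), so not before 2021-05-11; done 2021-05-20, after the minimum wait.
Step 5 — counting 60 days from 2021-06-04 (end of the 15-day comment period, which began when the website notice is posted on 2021-05-20) gives a deadline of 2021-08-03; done 2021-07-15 — timely.
Step 6 — counting 54 days from 2021-05-20 (when the website notice is posted) gives a deadline of 2021-07-13; 2021-07-17 misses that deadline by 4 days.
Later steps need not be reached.

Step 6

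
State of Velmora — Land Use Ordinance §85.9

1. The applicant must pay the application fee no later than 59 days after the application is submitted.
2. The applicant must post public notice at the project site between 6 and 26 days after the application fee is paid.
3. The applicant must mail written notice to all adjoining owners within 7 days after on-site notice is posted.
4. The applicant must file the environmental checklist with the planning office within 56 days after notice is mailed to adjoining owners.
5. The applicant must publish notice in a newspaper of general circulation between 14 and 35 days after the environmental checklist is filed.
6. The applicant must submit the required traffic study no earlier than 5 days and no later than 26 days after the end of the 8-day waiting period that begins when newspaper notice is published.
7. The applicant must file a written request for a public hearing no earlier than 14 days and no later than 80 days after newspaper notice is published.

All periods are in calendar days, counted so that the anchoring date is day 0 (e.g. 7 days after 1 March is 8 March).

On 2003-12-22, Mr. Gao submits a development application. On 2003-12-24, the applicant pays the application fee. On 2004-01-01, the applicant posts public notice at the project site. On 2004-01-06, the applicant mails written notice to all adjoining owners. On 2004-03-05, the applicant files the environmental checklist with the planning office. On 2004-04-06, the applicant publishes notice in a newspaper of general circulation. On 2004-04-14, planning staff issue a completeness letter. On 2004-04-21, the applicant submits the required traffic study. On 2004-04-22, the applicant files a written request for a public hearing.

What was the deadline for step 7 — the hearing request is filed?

Step 7 runs from 2004-04-06, when newspaper notice is published. The window is 14–80 days after 2004-04-06; it closes on 2004-06-25.

2004-06-25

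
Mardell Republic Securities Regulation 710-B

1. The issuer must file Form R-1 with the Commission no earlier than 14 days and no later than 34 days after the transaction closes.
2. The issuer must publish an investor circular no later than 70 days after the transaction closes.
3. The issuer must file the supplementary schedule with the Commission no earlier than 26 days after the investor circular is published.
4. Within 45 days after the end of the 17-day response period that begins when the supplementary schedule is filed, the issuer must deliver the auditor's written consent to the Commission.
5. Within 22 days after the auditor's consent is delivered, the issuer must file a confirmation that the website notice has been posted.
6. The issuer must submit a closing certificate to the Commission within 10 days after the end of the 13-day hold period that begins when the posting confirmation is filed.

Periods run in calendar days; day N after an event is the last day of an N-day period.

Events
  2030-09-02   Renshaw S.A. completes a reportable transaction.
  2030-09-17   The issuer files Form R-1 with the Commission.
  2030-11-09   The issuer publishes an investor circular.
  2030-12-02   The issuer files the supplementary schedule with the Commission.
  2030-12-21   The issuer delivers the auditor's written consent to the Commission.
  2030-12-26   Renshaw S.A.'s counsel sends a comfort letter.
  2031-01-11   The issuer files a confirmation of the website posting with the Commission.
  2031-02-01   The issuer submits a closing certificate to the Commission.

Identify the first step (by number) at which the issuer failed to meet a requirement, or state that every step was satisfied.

Step 1 — 14 and 34 days from 2030-09-02 (when the transaction closes) are 2030-09-16 and 2030-10-06 respectively; done 2030-09-17 — within the window.
Step 2 — counting 70 days from 2030-09-02 (when the transaction closes) gives a deadline of 2030-11-11; 2030-11-09 is within that limit.
Step 3 — must wait 26 days from 2030-11-09 (when the investor circular is published), so not before 2030-12-05; acted on 2030-12-02, 3 days prematurely.
Later steps need not be reached.

Step 3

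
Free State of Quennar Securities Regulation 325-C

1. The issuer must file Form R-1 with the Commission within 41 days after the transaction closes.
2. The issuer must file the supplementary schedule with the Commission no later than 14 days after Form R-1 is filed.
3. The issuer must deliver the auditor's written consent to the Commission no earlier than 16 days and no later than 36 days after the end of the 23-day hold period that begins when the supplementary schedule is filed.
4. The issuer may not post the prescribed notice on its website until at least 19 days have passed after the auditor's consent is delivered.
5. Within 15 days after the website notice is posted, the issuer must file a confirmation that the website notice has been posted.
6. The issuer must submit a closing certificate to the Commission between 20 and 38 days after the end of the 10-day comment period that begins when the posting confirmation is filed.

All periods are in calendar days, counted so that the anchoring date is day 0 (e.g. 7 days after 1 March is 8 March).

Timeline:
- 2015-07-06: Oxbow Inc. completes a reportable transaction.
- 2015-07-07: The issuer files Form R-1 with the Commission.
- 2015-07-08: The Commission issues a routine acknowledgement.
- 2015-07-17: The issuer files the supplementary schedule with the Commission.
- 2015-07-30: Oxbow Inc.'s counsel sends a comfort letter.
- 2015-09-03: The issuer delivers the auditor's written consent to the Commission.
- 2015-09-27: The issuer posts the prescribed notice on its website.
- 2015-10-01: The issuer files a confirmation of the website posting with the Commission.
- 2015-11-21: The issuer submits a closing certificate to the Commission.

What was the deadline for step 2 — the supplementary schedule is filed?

2015-07-21

Step 2 runs from 2015-07-07, when Form R-1 is filed. 14 days after 2015-07-07 is 2015-07-21.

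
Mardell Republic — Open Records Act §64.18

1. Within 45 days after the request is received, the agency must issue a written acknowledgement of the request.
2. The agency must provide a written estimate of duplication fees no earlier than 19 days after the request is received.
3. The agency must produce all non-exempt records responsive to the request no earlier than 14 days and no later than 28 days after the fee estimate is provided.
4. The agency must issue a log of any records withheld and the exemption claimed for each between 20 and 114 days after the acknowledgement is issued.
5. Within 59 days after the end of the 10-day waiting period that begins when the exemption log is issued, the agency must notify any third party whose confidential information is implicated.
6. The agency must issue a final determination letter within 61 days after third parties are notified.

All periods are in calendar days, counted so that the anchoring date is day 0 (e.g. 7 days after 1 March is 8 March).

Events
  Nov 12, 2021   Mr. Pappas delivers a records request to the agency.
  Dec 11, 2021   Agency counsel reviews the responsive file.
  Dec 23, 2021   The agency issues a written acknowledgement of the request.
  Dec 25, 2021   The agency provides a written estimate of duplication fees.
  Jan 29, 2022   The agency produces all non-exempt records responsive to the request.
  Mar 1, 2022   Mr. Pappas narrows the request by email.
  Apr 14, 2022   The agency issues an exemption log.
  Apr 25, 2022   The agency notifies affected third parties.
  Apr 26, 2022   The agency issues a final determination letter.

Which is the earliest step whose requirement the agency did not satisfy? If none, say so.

Step 1 — counting 45 days from Nov 12, 2021 (when the request is received) gives a deadline of Dec 27, 2021; done Dec 23, 2021 — timely.
Step 2 — must wait 19 days from Nov 12, 2021 (when the request is received), so not before Dec 1, 2021; Dec 25, 2021 is on or after that date.
Step 3 — 14 and 28 days from Dec 25, 2021 (when the fee estimate is provided) are Jan 8, 2022 and Jan 22, 2022 respectively; Jan 29, 2022 is 7 days past the end of the window.

Step 3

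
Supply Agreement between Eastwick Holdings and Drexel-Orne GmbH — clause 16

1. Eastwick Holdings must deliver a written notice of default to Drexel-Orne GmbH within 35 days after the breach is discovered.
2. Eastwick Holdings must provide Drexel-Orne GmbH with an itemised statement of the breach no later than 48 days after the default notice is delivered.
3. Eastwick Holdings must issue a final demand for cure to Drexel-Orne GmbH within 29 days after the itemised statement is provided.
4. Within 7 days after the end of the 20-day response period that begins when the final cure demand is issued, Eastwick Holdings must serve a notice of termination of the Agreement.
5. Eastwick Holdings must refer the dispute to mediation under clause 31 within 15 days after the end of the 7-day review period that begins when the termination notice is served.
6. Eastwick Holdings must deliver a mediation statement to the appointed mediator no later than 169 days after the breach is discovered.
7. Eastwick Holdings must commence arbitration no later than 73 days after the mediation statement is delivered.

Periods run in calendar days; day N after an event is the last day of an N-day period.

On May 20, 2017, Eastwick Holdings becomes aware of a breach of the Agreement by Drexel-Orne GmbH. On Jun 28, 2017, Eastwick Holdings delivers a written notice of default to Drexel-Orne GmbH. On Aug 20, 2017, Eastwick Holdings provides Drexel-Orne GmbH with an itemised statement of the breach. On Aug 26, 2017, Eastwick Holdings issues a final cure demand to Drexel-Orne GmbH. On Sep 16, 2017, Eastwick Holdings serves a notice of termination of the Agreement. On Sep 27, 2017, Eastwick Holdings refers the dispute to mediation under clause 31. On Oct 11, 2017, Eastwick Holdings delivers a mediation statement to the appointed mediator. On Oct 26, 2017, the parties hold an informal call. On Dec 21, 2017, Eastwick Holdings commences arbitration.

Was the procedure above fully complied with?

No

Step 1 — counting 35 days from May 20, 2017 (when the breach is discovered) gives a deadline of Jun 24, 2017; not done until Jun 28, 2017, 4 days after the deadline.
The analysis stops there.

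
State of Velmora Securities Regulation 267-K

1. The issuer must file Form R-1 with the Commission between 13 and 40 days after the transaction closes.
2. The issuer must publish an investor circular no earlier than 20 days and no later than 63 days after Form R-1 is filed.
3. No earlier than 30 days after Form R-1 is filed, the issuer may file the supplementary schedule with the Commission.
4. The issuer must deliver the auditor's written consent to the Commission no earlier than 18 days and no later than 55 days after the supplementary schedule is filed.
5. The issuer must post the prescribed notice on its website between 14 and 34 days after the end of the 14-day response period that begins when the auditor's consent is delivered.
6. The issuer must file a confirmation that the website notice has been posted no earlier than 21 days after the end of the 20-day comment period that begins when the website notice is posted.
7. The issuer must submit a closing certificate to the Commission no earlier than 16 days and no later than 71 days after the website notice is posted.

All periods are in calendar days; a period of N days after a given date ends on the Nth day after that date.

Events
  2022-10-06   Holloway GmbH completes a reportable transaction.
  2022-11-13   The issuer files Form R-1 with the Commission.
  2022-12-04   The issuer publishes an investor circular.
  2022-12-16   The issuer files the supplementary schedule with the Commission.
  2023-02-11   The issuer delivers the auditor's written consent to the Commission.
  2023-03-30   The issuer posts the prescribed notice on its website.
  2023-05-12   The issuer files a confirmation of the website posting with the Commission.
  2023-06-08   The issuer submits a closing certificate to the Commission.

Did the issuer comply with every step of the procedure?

Step 1: the window is 13–40 days after 2022-10-06 (when the transaction closes), so 2022-10-19 through 2022-11-15; done 2022-11-13 — within the window.
Step 2: the window is 20–63 days after 2022-11-13 (when Form R-1 is filed), so 2022-12-03 through 2023-01-15; done 2022-12-04, which is between those dates.
Step 3: the earliest permitted date is 30 days after 2022-11-13 (when Form R-1 is filed), i.e. 2022-12-13; done 2022-12-16 — permitted.
Step 4: the window is 18–55 days after 2022-12-16 (when the supplementary schedule is filed), so 2023-01-03 through 2023-02-09; 2023-02-11 is 2 days past the end of the window.
The procedure was therefore not followed at step 4.

No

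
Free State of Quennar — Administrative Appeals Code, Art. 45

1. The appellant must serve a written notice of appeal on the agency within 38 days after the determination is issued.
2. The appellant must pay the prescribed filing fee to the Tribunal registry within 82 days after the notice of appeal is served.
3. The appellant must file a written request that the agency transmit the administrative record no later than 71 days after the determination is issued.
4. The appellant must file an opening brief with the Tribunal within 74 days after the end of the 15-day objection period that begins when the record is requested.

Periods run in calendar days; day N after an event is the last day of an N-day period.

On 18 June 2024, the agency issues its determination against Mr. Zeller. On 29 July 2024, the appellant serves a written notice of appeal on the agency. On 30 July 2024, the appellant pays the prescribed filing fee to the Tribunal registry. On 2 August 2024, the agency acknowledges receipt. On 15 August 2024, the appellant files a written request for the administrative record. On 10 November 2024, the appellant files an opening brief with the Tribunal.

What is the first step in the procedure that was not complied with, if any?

Step 1

Step 1: 38 days after 18 June 2024 (when the determination is issued) is 26 July 2024; 29 July 2024 misses that deadline by 3 days.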